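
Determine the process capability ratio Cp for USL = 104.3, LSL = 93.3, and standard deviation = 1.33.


Cp = (USL - LSL) / (6 * sigma)
= (104.3 - 93.3) / (6 * 1.33)
= 11.0000 / 7.9800
= 1.3784

1.3784


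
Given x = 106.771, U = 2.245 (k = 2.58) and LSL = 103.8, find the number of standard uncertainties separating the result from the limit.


u = U / k = 2.245 / 2.58 = 0.87015504
margin = |LSL - x| = |103.8 - 106.771| = 2.971
z = margin / u = 2.971 / 0.87015504
z = 3.4143

3.4143


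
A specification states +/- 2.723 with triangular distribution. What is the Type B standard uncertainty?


u_B = half_width / sqrt(6)
u_B = 2.723 / 2.4494897
u_B = 1.1117

1.1117


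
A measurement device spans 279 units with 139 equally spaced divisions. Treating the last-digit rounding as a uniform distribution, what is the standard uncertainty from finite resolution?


resolution = range / divisions
resolution = 279 / 139 = 2.0071942
u_res = resolution / (2*sqrt(3))
u_res = 2.0071942 / 3.4641016
u_res = 0.5794

0.5794


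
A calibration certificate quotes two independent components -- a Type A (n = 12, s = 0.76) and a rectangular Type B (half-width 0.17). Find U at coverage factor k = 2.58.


u_A = s / sqrt(n) = 0.76 / sqrt(12) = 0.2193931
u_B = half_width / sqrt(3) = 0.17 / sqrt(3) = 0.098149546
uc = sqrt(u_A^2 + u_B^2) = sqrt(0.2193931^2 + 0.098149546^2) = 0.24034697
U = k * uc = 2.58 * 0.24034697
U = 0.6201

0.6201


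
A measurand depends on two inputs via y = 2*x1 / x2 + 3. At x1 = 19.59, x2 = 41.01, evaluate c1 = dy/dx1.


y = 2*x1 / x2 + 3
dy/dx1 = 2/x2
Evaluate at x2 = 41.01: c1 = 2 / 41.01
c1 = 0.0488

0.0488


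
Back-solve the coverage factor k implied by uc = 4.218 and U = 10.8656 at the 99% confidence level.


k = U / uc
k = 10.8656 / 4.218
k = 2.576

2.576


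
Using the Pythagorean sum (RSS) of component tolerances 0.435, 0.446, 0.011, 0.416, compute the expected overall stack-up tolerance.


RSS = sqrt(0.435^2 + 0.446^2 + 0.011^2 + 0.416^2)
= sqrt(0.561318)
= 0.7492

0.7492


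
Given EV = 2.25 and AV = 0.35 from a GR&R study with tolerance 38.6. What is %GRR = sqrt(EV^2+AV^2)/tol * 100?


GRR = sqrt(EV^2 + AV^2) = sqrt(2.25^2 + 0.35^2) = 2.2770595
%GRR = GRR / tol * 100 = 2.2770595 / 38.6 * 100
%GRR = 5.8991

5.8991


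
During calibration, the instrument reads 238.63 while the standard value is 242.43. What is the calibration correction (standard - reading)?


Correction = standard - reading
= 242.43 - 238.63
= 3.8000

3.8000


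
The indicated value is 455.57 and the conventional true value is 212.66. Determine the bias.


Systematic error = measured - true
= 455.57 - 212.66
= 242.9100

242.9100


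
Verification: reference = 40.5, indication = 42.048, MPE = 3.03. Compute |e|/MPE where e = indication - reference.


e = indication - reference = 42.048 - 40.5 = 1.5480
|e| = 1.5480
ratio = |e| / MPE = 1.5480 / 3.03
ratio = 0.5109

0.5109


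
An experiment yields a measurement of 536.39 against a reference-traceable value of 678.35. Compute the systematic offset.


Systematic error = measured - true
= 536.39 - 678.35
= -141.9600

-141.9600


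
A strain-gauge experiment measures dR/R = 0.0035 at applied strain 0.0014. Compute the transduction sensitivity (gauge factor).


GF = (dR/R) / epsilon
= 0.0035 / 0.0014
= 2.5000

2.5000


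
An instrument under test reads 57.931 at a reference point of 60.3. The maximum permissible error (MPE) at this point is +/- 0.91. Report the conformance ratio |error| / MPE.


e = indication - reference = 57.931 - 60.3 = -2.3690
|e| = 2.3690
ratio = |e| / MPE = 2.3690 / 0.91
ratio = 2.6033

2.6033


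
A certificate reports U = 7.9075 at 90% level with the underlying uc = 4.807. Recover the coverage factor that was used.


k = U / uc
k = 7.9075 / 4.807
k = 1.645

1.645


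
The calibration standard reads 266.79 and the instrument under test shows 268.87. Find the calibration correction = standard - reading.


Correction = standard - reading
= 266.79 - 268.87
= -2.0800

-2.0800


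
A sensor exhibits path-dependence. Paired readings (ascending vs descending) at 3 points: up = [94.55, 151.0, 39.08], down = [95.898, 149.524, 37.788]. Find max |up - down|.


|94.55 - 95.898| = 1.3480
|151.0 - 149.524| = 1.4760
|39.08 - 37.788| = 1.2920
hysteresis = max(diffs) = 1.4760

1.4760


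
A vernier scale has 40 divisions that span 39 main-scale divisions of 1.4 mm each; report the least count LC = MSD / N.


LC = MSD / n_div
= 1.4 / 40
= 0.0350

0.0350


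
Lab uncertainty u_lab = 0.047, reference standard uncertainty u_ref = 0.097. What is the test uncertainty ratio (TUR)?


TUR = u_lab / u_ref
= 0.047 / 0.097
= 0.4845

0.4845


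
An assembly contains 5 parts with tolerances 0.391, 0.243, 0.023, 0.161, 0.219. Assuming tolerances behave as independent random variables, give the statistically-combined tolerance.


RSS = sqrt(0.391^2 + 0.243^2 + 0.023^2 + 0.161^2 + 0.219^2)
= sqrt(0.286341)
= 0.5351

0.5351


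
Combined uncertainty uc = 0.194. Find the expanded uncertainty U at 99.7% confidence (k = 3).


U = k * uc
U = 3 * 0.194
U = 0.5820

0.5820


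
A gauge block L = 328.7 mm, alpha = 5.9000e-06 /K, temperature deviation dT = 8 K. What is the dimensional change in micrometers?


dL = L * alpha * dT
= 328.7 * 5.9000e-06 * 8
= 0.0155146 mm
dL_um = 0.0155146 * 1000 = 15.5146 um

15.5146


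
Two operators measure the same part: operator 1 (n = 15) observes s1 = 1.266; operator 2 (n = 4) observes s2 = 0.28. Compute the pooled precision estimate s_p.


s_p = sqrt(((n1-1)*s1^2 + (n2-1)*s2^2) / (n1+n2-2))
numerator = (15-1)*1.266^2 + (4-1)*0.28^2 = 22.438584 + 0.2352 = 22.673784
denominator = 15 + 4 - 2 = 17
s_p^2 = 22.673784 / 17 = 1.333752
s_p = sqrt(1.333752) = 1.1549

1.1549


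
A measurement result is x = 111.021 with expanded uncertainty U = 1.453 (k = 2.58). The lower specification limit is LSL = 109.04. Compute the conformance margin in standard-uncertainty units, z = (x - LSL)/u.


u = U / k = 1.453 / 2.58 = 0.56317829
margin = |LSL - x| = |109.04 - 111.021| = 1.981
z = margin / u = 1.981 / 0.56317829
z = 3.5175

3.5175


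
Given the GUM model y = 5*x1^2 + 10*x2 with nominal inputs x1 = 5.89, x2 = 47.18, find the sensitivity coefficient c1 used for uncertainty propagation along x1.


y = 5*x1^2 + 10*x2
dy/dx1 = 2*5*x1
Evaluate at x1 = 5.89: c1 = 10 * 5.89
c1 = 58.9000

58.9000


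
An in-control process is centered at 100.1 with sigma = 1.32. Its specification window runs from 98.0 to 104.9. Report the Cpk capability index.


Cpu = (USL - mean) / (3*sigma) = (104.9 - 100.1) / (3*1.32) = 1.2121
Cpl = (mean - LSL) / (3*sigma) = (100.1 - 98.0) / (3*1.32) = 0.5303
Cpk = min(Cpu, Cpl) = 0.5303

0.5303


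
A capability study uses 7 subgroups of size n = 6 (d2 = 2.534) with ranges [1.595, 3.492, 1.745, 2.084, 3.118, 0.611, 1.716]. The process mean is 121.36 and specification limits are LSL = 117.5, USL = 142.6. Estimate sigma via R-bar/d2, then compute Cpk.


R_bar = (1.595 + 3.492 + 1.745 + 2.084 + 3.118 + 0.611 + 1.716) / 7 = 2.0515714
sigma = R_bar / d2 = 2.0515714 / 2.534 = 0.80961776
Cp = (USL - LSL)/(6*sigma) = (142.6 - 117.5)/(6*0.80961776) = 5.1670
Cpu = (142.6 - 121.36)/(3*0.80961776) = 8.7449
Cpl = (121.36 - 117.5)/(3*0.80961776) = 1.5892
Cpk = min(Cpu, Cpl) = 1.5892

1.5892


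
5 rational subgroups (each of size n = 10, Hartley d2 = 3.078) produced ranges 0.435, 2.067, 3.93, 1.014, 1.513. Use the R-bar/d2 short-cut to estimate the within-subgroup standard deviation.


R_bar = (0.435 + 2.067 + 3.93 + 1.014 + 1.513) / 5
R_bar = 8.959 / 5 = 1.7918
sigma_hat = R_bar / d2 = 1.7918 / 3.078 = 0.5821

0.5821


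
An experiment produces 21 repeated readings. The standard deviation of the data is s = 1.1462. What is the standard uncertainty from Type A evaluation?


u_A = s / sqrt(n)
u_A = 1.1462 / sqrt(21)
u_A = 1.1462 / 4.5825757
u_A = 0.2501

0.2501


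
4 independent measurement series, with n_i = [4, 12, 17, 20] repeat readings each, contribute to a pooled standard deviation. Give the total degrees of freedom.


nu = sum_i (n_i - 1)
nu = ((4 - 1) + (12 - 1) + (17 - 1) + (20 - 1))
nu = 3 + 11 + 16 + 19
nu = 49

49


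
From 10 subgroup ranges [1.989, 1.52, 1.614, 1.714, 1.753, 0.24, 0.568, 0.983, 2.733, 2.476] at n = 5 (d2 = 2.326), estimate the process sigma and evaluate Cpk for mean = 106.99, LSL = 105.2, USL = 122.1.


R_bar = (1.989 + 1.52 + 1.614 + 1.714 + 1.753 + 0.24 + 0.568 + 0.983 + 2.733 + 2.476) / 10 = 1.559
sigma = R_bar / d2 = 1.559 / 2.326 = 0.67024936
Cp = (USL - LSL)/(6*sigma) = (122.1 - 105.2)/(6*0.67024936) = 4.2024
Cpu = (122.1 - 106.99)/(3*0.67024936) = 7.5146
Cpl = (106.99 - 105.2)/(3*0.67024936) = 0.8902
Cpk = min(Cpu, Cpl) = 0.8902

0.8902


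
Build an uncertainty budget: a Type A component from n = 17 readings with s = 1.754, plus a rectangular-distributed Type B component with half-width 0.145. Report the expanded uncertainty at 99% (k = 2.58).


u_A = s / sqrt(n) = 1.754 / sqrt(17) = 0.42540749
u_B = half_width / sqrt(3) = 0.145 / sqrt(3) = 0.083715789
uc = sqrt(u_A^2 + u_B^2) = sqrt(0.42540749^2 + 0.083715789^2) = 0.43356645
U = k * uc = 2.58 * 0.43356645
U = 1.1186

1.1186


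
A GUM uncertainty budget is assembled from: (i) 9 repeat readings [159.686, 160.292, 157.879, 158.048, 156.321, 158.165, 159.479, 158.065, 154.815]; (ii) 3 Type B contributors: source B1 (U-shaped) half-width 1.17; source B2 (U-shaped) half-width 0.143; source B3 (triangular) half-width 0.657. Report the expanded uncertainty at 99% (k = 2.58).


mean = (159.686 + 160.292 + 157.879 + 158.048 + 156.321 + 158.165 + 159.479 + 158.065 + 154.815) / 9 = 158.0833333
s = sqrt(sum((x - mean)^2)/(n-1)) = 1.7041296
u_A = s / sqrt(n) = 1.7041296 / sqrt(9) = 0.5680432
u_B1 = 1.17 / sqrt(2) = 0.82731493
u_B2 = 0.143 / sqrt(2) = 0.10111627
u_B3 = 0.657 / sqrt(6) = 0.26821913
uc = sqrt(0.5680432^2 + 0.82731493^2 + 0.10111627^2 + 0.26821913^2) = 1.0436901
U = k * uc = 2.58 * 1.0436901
U = 2.6927

2.6927


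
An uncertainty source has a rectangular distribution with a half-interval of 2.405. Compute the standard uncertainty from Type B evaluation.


u_B = half_width / sqrt(3)
u_B = 2.405 / 1.7320508
u_B = 1.3885

1.3885


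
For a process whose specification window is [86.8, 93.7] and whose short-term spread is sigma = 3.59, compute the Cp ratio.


Cp = (USL - LSL) / (6 * sigma)
= (93.7 - 86.8) / (6 * 3.59)
= 6.9000 / 21.5400
= 0.3203

0.3203


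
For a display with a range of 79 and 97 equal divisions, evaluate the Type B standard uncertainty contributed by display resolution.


resolution = range / divisions
resolution = 79 / 97 = 0.81443299
u_res = resolution / (2*sqrt(3))
u_res = 0.81443299 / 3.4641016
u_res = 0.2351

0.2351


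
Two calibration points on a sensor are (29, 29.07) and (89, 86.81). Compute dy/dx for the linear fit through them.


slope = (y2 - y1) / (x2 - x1)
= (86.81 - 29.07) / (89 - 29)
= 57.7400 / 60
= 0.9623

0.9623


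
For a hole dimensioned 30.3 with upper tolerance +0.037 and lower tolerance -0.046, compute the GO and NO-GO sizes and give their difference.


GO = nominal - lower_tol (smallest hole = maximum material condition)
GO = 30.3 - 0.046 = 30.254
NO-GO = nominal + upper_tol (largest hole = least material condition)
NO-GO = 30.3 + 0.037 = 30.337
spread = NO-GO - GO = 30.337 - 30.254 = 0.0830

0.0830


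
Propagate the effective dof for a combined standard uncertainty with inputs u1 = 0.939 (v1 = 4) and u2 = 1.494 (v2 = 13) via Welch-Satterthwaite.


uc = sqrt(u1^2 + u2^2) = sqrt(0.939^2 + 1.494^2) = 1.7645841
v_eff = uc^4 / (u1^4/v1 + u2^4/v2)
= 1.7645841^4 / (0.939^4/4 + 1.494^4/13)
= 9.6954829 / 0.57758757
v_eff = 16.7862

16.7862


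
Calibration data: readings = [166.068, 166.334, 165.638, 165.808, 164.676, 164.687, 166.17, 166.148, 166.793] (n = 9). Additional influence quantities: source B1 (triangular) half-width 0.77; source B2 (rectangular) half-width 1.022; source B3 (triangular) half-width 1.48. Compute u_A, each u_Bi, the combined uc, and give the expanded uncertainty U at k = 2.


mean = (166.068 + 166.334 + 165.638 + 165.808 + 164.676 + 164.687 + 166.17 + 166.148 + 166.793) / 9 = 165.8135556
s = sqrt(sum((x - mean)^2)/(n-1)) = 0.7183168
u_A = s / sqrt(n) = 0.7183168 / sqrt(9) = 0.23943893
u_B1 = 0.77 / sqrt(6) = 0.31435118
u_B2 = 1.022 / sqrt(3) = 0.59005198
u_B3 = 1.48 / sqrt(6) = 0.60420747
uc = sqrt(0.23943893^2 + 0.31435118^2 + 0.59005198^2 + 0.60420747^2) = 0.93240317
U = k * uc = 2 * 0.93240317
U = 1.8648

1.8648


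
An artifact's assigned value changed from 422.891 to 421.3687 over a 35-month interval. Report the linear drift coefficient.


rate = (v2 - v1) / months
= (421.3687 - 422.891) / 35
= -1.5223 / 35
= -0.0435

-0.0435


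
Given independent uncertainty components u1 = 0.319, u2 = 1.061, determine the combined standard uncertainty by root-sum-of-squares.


uc = sqrt(0.319^2 + 1.061^2)
uc = sqrt(1.227482)
uc = 1.1079

1.1079


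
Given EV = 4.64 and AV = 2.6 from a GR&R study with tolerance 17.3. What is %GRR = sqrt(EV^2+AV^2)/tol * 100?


GRR = sqrt(EV^2 + AV^2) = sqrt(4.64^2 + 2.6^2) = 5.3187969
%GRR = GRR / tol * 100 = 5.3187969 / 17.3 * 100
%GRR = 30.7445

30.7445


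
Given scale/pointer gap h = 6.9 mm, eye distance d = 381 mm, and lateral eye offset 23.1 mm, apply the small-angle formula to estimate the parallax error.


error = h * offset / d
= 6.9 * 23.1 / 381
= 0.4183

0.4183


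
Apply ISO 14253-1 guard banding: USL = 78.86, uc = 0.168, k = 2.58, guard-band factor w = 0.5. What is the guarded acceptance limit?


U = k * uc = 2.58 * 0.168 = 0.43344
guard band g = w * U = 0.5 * 0.43344 = 0.21672
AL = USL - g = 78.86 - 0.21672
AL = 78.6433

78.6433


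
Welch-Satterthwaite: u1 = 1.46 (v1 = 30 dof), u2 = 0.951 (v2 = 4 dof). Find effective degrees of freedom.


uc = sqrt(u1^2 + u2^2) = sqrt(1.46^2 + 0.951^2) = 1.7424124
v_eff = uc^4 / (u1^4/v1 + u2^4/v2)
= 1.7424124^4 / (1.46^4/30 + 0.951^4/4)
= 9.2173019 / 0.35594258
v_eff = 25.8955

25.8955


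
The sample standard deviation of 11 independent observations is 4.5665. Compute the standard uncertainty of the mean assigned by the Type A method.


u_A = s / sqrt(n)
u_A = 4.5665 / sqrt(11)
u_A = 4.5665 / 3.3166248
u_A = 1.3769

1.3769


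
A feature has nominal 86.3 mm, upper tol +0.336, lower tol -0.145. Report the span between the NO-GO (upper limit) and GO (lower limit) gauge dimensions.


GO = nominal - lower_tol (smallest hole = maximum material condition)
GO = 86.3 - 0.145 = 86.155
NO-GO = nominal + upper_tol (largest hole = least material condition)
NO-GO = 86.3 + 0.336 = 86.636
spread = NO-GO - GO = 86.636 - 86.155 = 0.4810

0.4810


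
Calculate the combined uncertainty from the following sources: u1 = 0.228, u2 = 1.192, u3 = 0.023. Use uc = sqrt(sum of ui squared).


uc = sqrt(0.228^2 + 1.192^2 + 0.023^2)
uc = sqrt(1.473377)
uc = 1.2138

1.2138


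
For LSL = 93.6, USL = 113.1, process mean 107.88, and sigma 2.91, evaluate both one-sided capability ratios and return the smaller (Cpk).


Cpu = (USL - mean) / (3*sigma) = (113.1 - 107.88) / (3*2.91) = 0.5979
Cpl = (mean - LSL) / (3*sigma) = (107.88 - 93.6) / (3*2.91) = 1.6357
Cpk = min(Cpu, Cpl) = 0.5979

0.5979


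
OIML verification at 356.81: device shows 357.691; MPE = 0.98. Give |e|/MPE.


e = indication - reference = 357.691 - 356.81 = 0.8810
|e| = 0.8810
ratio = |e| / MPE = 0.8810 / 0.98
ratio = 0.8990

0.8990


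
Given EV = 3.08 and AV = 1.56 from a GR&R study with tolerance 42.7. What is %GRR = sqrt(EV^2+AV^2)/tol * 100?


GRR = sqrt(EV^2 + AV^2) = sqrt(3.08^2 + 1.56^2) = 3.4525353
%GRR = GRR / tol * 100 = 3.4525353 / 42.7 * 100
%GRR = 8.0856

8.0856


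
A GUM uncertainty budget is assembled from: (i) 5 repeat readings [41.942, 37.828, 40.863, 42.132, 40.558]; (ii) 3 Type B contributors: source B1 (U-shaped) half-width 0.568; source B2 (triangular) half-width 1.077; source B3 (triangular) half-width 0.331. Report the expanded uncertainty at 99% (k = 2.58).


mean = (41.942 + 37.828 + 40.863 + 42.132 + 40.558) / 5 = 40.6646
s = sqrt(sum((x - mean)^2)/(n-1)) = 1.7235167
u_A = s / sqrt(n) = 1.7235167 / sqrt(5) = 0.7707801
u_B1 = 0.568 / sqrt(2) = 0.40163665
u_B2 = 1.077 / sqrt(6) = 0.43968341
u_B3 = 0.331 / sqrt(6) = 0.13513018
uc = sqrt(0.7707801^2 + 0.40163665^2 + 0.43968341^2 + 0.13513018^2) = 0.98335936
U = k * uc = 2.58 * 0.98335936
U = 2.5371

2.5371


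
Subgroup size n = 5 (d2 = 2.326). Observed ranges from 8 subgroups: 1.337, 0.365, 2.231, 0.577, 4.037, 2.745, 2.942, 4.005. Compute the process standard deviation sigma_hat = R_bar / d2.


R_bar = (1.337 + 0.365 + 2.231 + 0.577 + 4.037 + 2.745 + 2.942 + 4.005) / 8
R_bar = 18.239 / 8 = 2.279875
sigma_hat = R_bar / d2 = 2.279875 / 2.326 = 0.9802

0.9802


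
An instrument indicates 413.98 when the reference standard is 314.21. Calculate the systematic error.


Systematic error = measured - true
= 413.98 - 314.21
= 99.7700

99.7700


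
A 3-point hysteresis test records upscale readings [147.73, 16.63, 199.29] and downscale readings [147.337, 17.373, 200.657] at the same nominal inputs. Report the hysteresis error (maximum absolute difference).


|147.73 - 147.337| = 0.3930
|16.63 - 17.373| = 0.7430
|199.29 - 200.657| = 1.3670
hysteresis = max(diffs) = 1.3670

1.3670


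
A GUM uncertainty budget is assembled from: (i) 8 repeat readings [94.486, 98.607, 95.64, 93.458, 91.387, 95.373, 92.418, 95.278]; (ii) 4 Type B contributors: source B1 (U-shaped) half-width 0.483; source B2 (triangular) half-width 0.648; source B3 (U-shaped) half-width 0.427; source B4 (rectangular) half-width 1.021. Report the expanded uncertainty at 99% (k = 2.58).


mean = (94.486 + 98.607 + 95.64 + 93.458 + 91.387 + 95.373 + 92.418 + 95.278) / 8 = 94.580875
s = sqrt(sum((x - mean)^2)/(n-1)) = 2.2230477
u_A = s / sqrt(n) = 2.2230477 / sqrt(8) = 0.78596605
u_B1 = 0.483 / sqrt(2) = 0.34153258
u_B2 = 0.648 / sqrt(6) = 0.26454489
u_B3 = 0.427 / sqrt(2) = 0.3019346
u_B4 = 1.021 / sqrt(3) = 0.58947462
uc = sqrt(0.78596605^2 + 0.34153258^2 + 0.26454489^2 + 0.3019346^2 + 0.58947462^2) = 1.1149063
U = k * uc = 2.58 * 1.1149063
U = 2.8765

2.8765


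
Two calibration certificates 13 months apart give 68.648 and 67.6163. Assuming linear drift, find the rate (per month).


rate = (v2 - v1) / months
= (67.6163 - 68.648) / 13
= -1.0317 / 13
= -0.0794

-0.0794


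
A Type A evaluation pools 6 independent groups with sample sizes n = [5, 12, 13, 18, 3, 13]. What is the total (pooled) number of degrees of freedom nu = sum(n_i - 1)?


nu = sum_i (n_i - 1)
nu = ((5 - 1) + (12 - 1) + (13 - 1) + (18 - 1) + (3 - 1) + (13 - 1))
nu = 4 + 11 + 12 + 17 + 2 + 12
nu = 58

58


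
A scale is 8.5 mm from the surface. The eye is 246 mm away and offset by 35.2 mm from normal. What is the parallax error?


error = h * offset / d
= 8.5 * 35.2 / 246
= 1.2163

1.2163


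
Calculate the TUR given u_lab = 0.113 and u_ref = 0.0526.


TUR = u_lab / u_ref
= 0.113 / 0.0526
= 2.1483

2.1483


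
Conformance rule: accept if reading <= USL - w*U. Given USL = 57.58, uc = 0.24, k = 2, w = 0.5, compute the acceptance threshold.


U = k * uc = 2 * 0.24 = 0.48
guard band g = w * U = 0.5 * 0.48 = 0.24
AL = USL - g = 57.58 - 0.24
AL = 57.3400

57.3400


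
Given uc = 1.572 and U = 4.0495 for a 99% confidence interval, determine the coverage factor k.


k = U / uc
k = 4.0495 / 1.572
k = 2.576

2.576


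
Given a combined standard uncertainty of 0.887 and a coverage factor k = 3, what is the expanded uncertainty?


U = k * uc
U = 3 * 0.887
U = 2.6610

2.6610


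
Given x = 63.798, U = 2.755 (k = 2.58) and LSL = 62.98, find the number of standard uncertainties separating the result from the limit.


u = U / k = 2.755 / 2.58 = 1.0678295
margin = |LSL - x| = |62.98 - 63.798| = 0.818
z = margin / u = 0.818 / 1.0678295
z = 0.7660

0.7660


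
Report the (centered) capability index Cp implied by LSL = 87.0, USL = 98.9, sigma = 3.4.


Cp = (USL - LSL) / (6 * sigma)
= (98.9 - 87.0) / (6 * 3.4)
= 11.9000 / 20.4000
= 0.5833

0.5833


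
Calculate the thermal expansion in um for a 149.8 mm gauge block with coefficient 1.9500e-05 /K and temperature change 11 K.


dL = L * alpha * dT
= 149.8 * 1.9500e-05 * 11
= 0.0321321 mm
dL_um = 0.0321321 * 1000 = 32.1321 um

32.1321


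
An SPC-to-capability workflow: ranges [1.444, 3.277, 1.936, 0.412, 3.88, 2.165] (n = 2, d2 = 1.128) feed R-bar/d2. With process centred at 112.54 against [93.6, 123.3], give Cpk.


R_bar = (1.444 + 3.277 + 1.936 + 0.412 + 3.88 + 2.165) / 6 = 2.1856667
sigma = R_bar / d2 = 2.1856667 / 1.128 = 1.9376478
Cp = (USL - LSL)/(6*sigma) = (123.3 - 93.6)/(6*1.9376478) = 2.5546
Cpu = (123.3 - 112.54)/(3*1.9376478) = 1.8510
Cpl = (112.54 - 93.6)/(3*1.9376478) = 3.2582
Cpk = min(Cpu, Cpl) = 1.8510

1.8510


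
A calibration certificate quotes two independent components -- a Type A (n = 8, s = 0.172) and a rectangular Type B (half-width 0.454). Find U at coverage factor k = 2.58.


u_A = s / sqrt(n) = 0.172 / sqrt(8) = 0.060811183
u_B = half_width / sqrt(3) = 0.454 / sqrt(3) = 0.26211702
uc = sqrt(u_A^2 + u_B^2) = sqrt(0.060811183^2 + 0.26211702^2) = 0.26907867
U = k * uc = 2.58 * 0.26907867
U = 0.6942

0.6942


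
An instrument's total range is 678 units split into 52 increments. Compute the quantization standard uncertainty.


resolution = range / divisions
resolution = 678 / 52 = 13.038462
u_res = resolution / (2*sqrt(3))
u_res = 13.038462 / 3.4641016
u_res = 3.7639

3.7639


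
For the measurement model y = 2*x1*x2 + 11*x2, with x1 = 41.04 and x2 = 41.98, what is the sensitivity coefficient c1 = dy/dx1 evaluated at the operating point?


y = 2*x1*x2 + 11*x2
dy/dx1 = 2*x2
Evaluate at x2 = 41.98: c1 = 2 * 41.98
c1 = 83.9600

83.9600


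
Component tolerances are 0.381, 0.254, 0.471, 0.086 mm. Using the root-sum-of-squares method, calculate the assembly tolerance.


RSS = sqrt(0.381^2 + 0.254^2 + 0.471^2 + 0.086^2)
= sqrt(0.438914)
= 0.6625

0.6625


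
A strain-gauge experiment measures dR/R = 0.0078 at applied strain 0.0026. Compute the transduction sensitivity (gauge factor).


GF = (dR/R) / epsilon
= 0.0078 / 0.0026
= 3.0000

3.0000


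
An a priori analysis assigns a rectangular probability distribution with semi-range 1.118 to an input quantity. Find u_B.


u_B = half_width / sqrt(3)
u_B = 1.118 / 1.7320508
u_B = 0.6455

0.6455


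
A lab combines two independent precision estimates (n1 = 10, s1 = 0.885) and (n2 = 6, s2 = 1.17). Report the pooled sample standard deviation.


s_p = sqrt(((n1-1)*s1^2 + (n2-1)*s2^2) / (n1+n2-2))
numerator = (10-1)*0.885^2 + (6-1)*1.17^2 = 7.049025 + 6.8445 = 13.893525
denominator = 10 + 6 - 2 = 14
s_p^2 = 13.893525 / 14 = 0.99239464
s_p = sqrt(0.99239464) = 0.9962

0.9962


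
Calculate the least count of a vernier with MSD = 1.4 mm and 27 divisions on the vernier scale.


LC = MSD / n_div
= 1.4 / 27
= 0.0519

0.0519


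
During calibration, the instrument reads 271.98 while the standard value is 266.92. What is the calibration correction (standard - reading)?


Correction = standard - reading
= 266.92 - 271.98
= -5.0600

-5.0600


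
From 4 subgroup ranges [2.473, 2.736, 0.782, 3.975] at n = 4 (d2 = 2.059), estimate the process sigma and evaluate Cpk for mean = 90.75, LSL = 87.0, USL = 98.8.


R_bar = (2.473 + 2.736 + 0.782 + 3.975) / 4 = 2.4915
sigma = R_bar / d2 = 2.4915 / 2.059 = 1.2100534
Cp = (USL - LSL)/(6*sigma) = (98.8 - 87.0)/(6*1.2100534) = 1.6253
Cpu = (98.8 - 90.75)/(3*1.2100534) = 2.2175
Cpl = (90.75 - 87.0)/(3*1.2100534) = 1.0330
Cpk = min(Cpu, Cpl) = 1.0330

1.0330


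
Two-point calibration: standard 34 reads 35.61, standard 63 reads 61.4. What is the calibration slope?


slope = (y2 - y1) / (x2 - x1)
= (61.4 - 35.61) / (63 - 34)
= 25.7900 / 29
= 0.8893

0.8893


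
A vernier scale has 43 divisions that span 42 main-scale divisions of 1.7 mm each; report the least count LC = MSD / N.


LC = MSD / n_div
= 1.7 / 43
= 0.0395

0.0395


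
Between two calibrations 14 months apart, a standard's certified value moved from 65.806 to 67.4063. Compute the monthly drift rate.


rate = (v2 - v1) / months
= (67.4063 - 65.806) / 14
= 1.6003 / 14
= 0.1143

0.1143


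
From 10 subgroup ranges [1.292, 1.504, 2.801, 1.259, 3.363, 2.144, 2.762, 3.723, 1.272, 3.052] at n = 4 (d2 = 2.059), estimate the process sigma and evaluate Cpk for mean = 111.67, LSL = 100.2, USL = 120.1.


R_bar = (1.292 + 1.504 + 2.801 + 1.259 + 3.363 + 2.144 + 2.762 + 3.723 + 1.272 + 3.052) / 10 = 2.3172
sigma = R_bar / d2 = 2.3172 / 2.059 = 1.1254007
Cp = (USL - LSL)/(6*sigma) = (120.1 - 100.2)/(6*1.1254007) = 2.9471
Cpu = (120.1 - 111.67)/(3*1.1254007) = 2.4969
Cpl = (111.67 - 100.2)/(3*1.1254007) = 3.3973
Cpk = min(Cpu, Cpl) = 2.4969

2.4969


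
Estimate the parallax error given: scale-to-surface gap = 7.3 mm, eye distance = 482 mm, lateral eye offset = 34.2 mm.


error = h * offset / d
= 7.3 * 34.2 / 482
= 0.5180

0.5180


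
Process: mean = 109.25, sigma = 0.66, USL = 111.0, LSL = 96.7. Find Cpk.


Cpu = (USL - mean) / (3*sigma) = (111.0 - 109.25) / (3*0.66) = 0.8838
Cpl = (mean - LSL) / (3*sigma) = (109.25 - 96.7) / (3*0.66) = 6.3384
Cpk = min(Cpu, Cpl) = 0.8838

0.8838


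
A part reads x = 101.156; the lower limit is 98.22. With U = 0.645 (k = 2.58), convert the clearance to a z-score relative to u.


u = U / k = 0.645 / 2.58 = 0.25
margin = |LSL - x| = |98.22 - 101.156| = 2.936
z = margin / u = 2.936 / 0.25
z = 11.7440

11.7440


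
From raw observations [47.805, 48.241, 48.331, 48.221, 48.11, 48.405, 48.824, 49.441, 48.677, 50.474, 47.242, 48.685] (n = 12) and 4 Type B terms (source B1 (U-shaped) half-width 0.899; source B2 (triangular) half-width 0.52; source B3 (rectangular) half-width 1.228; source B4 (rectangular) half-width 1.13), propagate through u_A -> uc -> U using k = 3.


mean = (47.805 + 48.241 + 48.331 + 48.221 + 48.11 + 48.405 + 48.824 + 49.441 + 48.677 + 50.474 + 47.242 + 48.685) / 12 = 48.538
s = sqrt(sum((x - mean)^2)/(n-1)) = 0.81662031
u_A = s / sqrt(n) = 0.81662031 / sqrt(12) = 0.23573798
u_B1 = 0.899 / sqrt(2) = 0.635689
u_B2 = 0.52 / sqrt(6) = 0.21228911
u_B3 = 1.228 / sqrt(3) = 0.70898613
u_B4 = 1.13 / sqrt(3) = 0.6524058
uc = sqrt(0.23573798^2 + 0.635689^2 + 0.21228911^2 + 0.70898613^2 + 0.6524058^2) = 1.1970941
U = k * uc = 3 * 1.1970941
U = 3.5913

3.5913


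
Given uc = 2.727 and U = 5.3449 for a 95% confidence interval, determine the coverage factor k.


k = U / uc
k = 5.3449 / 2.727
k = 1.96

1.96


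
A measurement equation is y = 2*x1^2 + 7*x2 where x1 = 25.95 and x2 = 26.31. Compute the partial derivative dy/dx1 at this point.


y = 2*x1^2 + 7*x2
dy/dx1 = 2*2*x1
Evaluate at x1 = 25.95: c1 = 4 * 25.95
c1 = 103.8000

103.8000


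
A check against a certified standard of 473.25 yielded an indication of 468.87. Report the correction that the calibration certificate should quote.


Correction = standard - reading
= 473.25 - 468.87
= 4.3800

4.3800


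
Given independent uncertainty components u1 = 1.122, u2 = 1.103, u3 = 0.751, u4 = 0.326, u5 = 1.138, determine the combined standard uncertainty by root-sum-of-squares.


uc = sqrt(1.122^2 + 1.103^2 + 0.751^2 + 0.326^2 + 1.138^2)
uc = sqrt(4.440814)
uc = 2.1073

2.1073


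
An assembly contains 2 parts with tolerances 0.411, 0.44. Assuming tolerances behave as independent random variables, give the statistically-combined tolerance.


RSS = sqrt(0.411^2 + 0.44^2)
= sqrt(0.362521)
= 0.6021

0.6021


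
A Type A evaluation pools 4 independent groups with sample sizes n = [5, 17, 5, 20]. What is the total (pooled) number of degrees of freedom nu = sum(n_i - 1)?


nu = sum_i (n_i - 1)
nu = ((5 - 1) + (17 - 1) + (5 - 1) + (20 - 1))
nu = 4 + 16 + 4 + 19
nu = 43

43


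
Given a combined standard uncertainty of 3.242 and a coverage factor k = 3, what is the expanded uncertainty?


U = k * uc
U = 3 * 3.242
U = 9.7260

9.7260


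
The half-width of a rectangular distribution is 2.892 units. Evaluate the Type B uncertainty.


u_B = half_width / sqrt(3)
u_B = 2.892 / 1.7320508
u_B = 1.6697

1.6697


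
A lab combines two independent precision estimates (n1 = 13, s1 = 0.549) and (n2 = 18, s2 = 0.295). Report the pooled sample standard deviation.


s_p = sqrt(((n1-1)*s1^2 + (n2-1)*s2^2) / (n1+n2-2))
numerator = (13-1)*0.549^2 + (18-1)*0.295^2 = 3.616812 + 1.479425 = 5.096237
denominator = 13 + 18 - 2 = 29
s_p^2 = 5.096237 / 29 = 0.17573231
s_p = sqrt(0.17573231) = 0.4192

0.4192


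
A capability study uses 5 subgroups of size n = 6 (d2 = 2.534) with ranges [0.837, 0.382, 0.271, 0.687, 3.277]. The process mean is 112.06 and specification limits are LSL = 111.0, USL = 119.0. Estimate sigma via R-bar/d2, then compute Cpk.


R_bar = (0.837 + 0.382 + 0.271 + 0.687 + 3.277) / 5 = 1.0908
sigma = R_bar / d2 = 1.0908 / 2.534 = 0.43046567
Cp = (USL - LSL)/(6*sigma) = (119.0 - 111.0)/(6*0.43046567) = 3.0974
Cpu = (119.0 - 112.06)/(3*0.43046567) = 5.3740
Cpl = (112.06 - 111.0)/(3*0.43046567) = 0.8208
Cpk = min(Cpu, Cpl) = 0.8208

0.8208


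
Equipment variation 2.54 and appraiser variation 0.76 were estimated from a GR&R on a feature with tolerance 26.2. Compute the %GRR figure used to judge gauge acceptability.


GRR = sqrt(EV^2 + AV^2) = sqrt(2.54^2 + 0.76^2) = 2.6512638
%GRR = GRR / tol * 100 = 2.6512638 / 26.2 * 100
%GRR = 10.1193

10.1193


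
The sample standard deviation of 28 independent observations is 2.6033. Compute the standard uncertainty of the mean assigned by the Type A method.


u_A = s / sqrt(n)
u_A = 2.6033 / sqrt(28)
u_A = 2.6033 / 5.2915026
u_A = 0.4920

0.4920


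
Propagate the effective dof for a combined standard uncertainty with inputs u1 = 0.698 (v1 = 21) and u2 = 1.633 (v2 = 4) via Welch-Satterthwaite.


uc = sqrt(u1^2 + u2^2) = sqrt(0.698^2 + 1.633^2) = 1.7759203
v_eff = uc^4 / (u1^4/v1 + u2^4/v2)
= 1.7759203^4 / (0.698^4/21 + 1.633^4/4)
= 9.9470405 / 1.7891108
v_eff = 5.5598

5.5598


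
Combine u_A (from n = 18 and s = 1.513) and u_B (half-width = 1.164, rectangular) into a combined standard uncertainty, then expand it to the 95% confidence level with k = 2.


u_A = s / sqrt(n) = 1.513 / sqrt(18) = 0.35661752
u_B = half_width / sqrt(3) = 1.164 / sqrt(3) = 0.67203571
uc = sqrt(u_A^2 + u_B^2) = sqrt(0.35661752^2 + 0.67203571^2) = 0.76079436
U = k * uc = 2 * 0.76079436
U = 1.5216

1.5216


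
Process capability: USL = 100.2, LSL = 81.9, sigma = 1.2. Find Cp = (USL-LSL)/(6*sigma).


Cp = (USL - LSL) / (6 * sigma)
= (100.2 - 81.9) / (6 * 1.2)
= 18.3000 / 7.2000
= 2.5417

2.5417


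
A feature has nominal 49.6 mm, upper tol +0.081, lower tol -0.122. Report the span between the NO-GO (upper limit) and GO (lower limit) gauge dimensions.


GO = nominal - lower_tol (smallest hole = maximum material condition)
GO = 49.6 - 0.122 = 49.478
NO-GO = nominal + upper_tol (largest hole = least material condition)
NO-GO = 49.6 + 0.081 = 49.681
spread = NO-GO - GO = 49.681 - 49.478 = 0.2030

0.2030


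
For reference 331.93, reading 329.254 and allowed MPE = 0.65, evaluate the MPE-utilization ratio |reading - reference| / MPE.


e = indication - reference = 329.254 - 331.93 = -2.6760
|e| = 2.6760
ratio = |e| / MPE = 2.6760 / 0.65
ratio = 4.1169

4.1169


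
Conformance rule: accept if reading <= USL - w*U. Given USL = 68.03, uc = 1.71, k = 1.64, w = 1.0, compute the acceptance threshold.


U = k * uc = 1.64 * 1.71 = 2.8044
guard band g = w * U = 1.0 * 2.8044 = 2.8044
AL = USL - g = 68.03 - 2.8044
AL = 65.2256

65.2256


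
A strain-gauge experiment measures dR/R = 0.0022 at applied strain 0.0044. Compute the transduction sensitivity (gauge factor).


GF = (dR/R) / epsilon
= 0.0022 / 0.0044
= 0.5000

0.5000


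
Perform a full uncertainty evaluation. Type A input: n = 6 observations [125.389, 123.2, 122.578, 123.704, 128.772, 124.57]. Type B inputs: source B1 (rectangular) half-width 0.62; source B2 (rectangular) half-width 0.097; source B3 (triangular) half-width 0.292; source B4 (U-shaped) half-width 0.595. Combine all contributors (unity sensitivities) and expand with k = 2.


mean = (125.389 + 123.2 + 122.578 + 123.704 + 128.772 + 124.57) / 6 = 124.7021667
s = sqrt(sum((x - mean)^2)/(n-1)) = 2.2278993
u_A = s / sqrt(n) = 2.2278993 / sqrt(6) = 0.90953608
u_B1 = 0.62 / sqrt(3) = 0.35795717
u_B2 = 0.097 / sqrt(3) = 0.056002976
u_B3 = 0.292 / sqrt(6) = 0.1192085
u_B4 = 0.595 / sqrt(2) = 0.42072853
uc = sqrt(0.90953608^2 + 0.35795717^2 + 0.056002976^2 + 0.1192085^2 + 0.42072853^2) = 1.0722634
U = k * uc = 2 * 1.0722634
U = 2.1445

2.1445


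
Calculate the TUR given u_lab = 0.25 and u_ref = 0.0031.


TUR = u_lab / u_ref
= 0.25 / 0.0031
= 80.6452

80.6452


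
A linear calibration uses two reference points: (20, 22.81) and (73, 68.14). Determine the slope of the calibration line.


slope = (y2 - y1) / (x2 - x1)
= (68.14 - 22.81) / (73 - 20)
= 45.3300 / 53
= 0.8553

0.8553


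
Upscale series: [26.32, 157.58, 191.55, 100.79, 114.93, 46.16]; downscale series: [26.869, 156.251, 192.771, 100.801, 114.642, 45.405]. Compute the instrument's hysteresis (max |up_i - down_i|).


|26.32 - 26.869| = 0.5490
|157.58 - 156.251| = 1.3290
|191.55 - 192.771| = 1.2210
|100.79 - 100.801| = 0.0110
|114.93 - 114.642| = 0.2880
|46.16 - 45.405| = 0.7550
hysteresis = max(diffs) = 1.3290

1.3290


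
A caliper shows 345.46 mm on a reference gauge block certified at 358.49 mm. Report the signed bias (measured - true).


Systematic error = measured - true
= 345.46 - 358.49
= -13.0300

-13.0300


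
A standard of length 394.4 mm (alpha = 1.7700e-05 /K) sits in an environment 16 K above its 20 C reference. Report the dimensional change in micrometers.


dL = L * alpha * dT
= 394.4 * 1.7700e-05 * 16
= 0.1116941 mm
dL_um = 0.1116941 * 1000 = 111.6941 um

111.6941


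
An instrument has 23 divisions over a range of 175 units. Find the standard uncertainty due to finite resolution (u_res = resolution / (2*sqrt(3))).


resolution = range / divisions
resolution = 175 / 23 = 7.6086957
u_res = resolution / (2*sqrt(3))
u_res = 7.6086957 / 3.4641016
u_res = 2.1964

2.1964


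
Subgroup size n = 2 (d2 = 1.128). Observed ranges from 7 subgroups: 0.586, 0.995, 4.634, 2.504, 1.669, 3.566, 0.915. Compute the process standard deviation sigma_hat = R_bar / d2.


R_bar = (0.586 + 0.995 + 4.634 + 2.504 + 1.669 + 3.566 + 0.915) / 7
R_bar = 14.869 / 7 = 2.1241429
sigma_hat = R_bar / d2 = 2.1241429 / 1.128 = 1.8831

1.8831


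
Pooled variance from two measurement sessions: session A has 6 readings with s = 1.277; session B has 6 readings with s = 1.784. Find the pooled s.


s_p = sqrt(((n1-1)*s1^2 + (n2-1)*s2^2) / (n1+n2-2))
numerator = (6-1)*1.277^2 + (6-1)*1.784^2 = 8.153645 + 15.91328 = 24.066925
denominator = 6 + 6 - 2 = 10
s_p^2 = 24.066925 / 10 = 2.4066925
s_p = sqrt(2.4066925) = 1.5514

1.5514


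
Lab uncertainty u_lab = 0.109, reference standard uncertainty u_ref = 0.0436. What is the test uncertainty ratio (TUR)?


TUR = u_lab / u_ref
= 0.109 / 0.0436
= 2.5000

2.5000


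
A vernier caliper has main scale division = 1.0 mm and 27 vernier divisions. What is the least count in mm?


LC = MSD / n_div
= 1.0 / 27
= 0.0370

0.0370


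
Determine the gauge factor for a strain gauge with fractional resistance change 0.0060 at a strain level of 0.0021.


GF = (dR/R) / epsilon
= 0.0060 / 0.0021
= 2.8571

2.8571


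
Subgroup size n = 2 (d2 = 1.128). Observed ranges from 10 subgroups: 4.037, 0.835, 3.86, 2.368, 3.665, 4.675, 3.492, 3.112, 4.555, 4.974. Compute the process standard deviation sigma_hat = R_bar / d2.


R_bar = (4.037 + 0.835 + 3.86 + 2.368 + 3.665 + 4.675 + 3.492 + 3.112 + 4.555 + 4.974) / 10
R_bar = 35.573 / 10 = 3.5573
sigma_hat = R_bar / d2 = 3.5573 / 1.128 = 3.1536

3.1536


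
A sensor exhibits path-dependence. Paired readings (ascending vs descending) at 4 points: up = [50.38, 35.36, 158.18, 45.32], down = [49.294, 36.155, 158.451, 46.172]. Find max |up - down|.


|50.38 - 49.294| = 1.0860
|35.36 - 36.155| = 0.7950
|158.18 - 158.451| = 0.2710
|45.32 - 46.172| = 0.8520
hysteresis = max(diffs) = 1.0860

1.0860


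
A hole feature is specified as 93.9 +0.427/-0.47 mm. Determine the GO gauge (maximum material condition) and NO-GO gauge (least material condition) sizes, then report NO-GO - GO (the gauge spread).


GO = nominal - lower_tol (smallest hole = maximum material condition)
GO = 93.9 - 0.47 = 93.43
NO-GO = nominal + upper_tol (largest hole = least material condition)
NO-GO = 93.9 + 0.427 = 94.327
spread = NO-GO - GO = 94.327 - 93.43 = 0.8970

0.8970


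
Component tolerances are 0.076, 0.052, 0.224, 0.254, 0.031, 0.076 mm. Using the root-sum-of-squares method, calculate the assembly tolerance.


RSS = sqrt(0.076^2 + 0.052^2 + 0.224^2 + 0.254^2 + 0.031^2 + 0.076^2)
= sqrt(0.129909)
= 0.3604

0.3604


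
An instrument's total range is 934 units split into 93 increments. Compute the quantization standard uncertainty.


resolution = range / divisions
resolution = 934 / 93 = 10.043011
u_res = resolution / (2*sqrt(3))
u_res = 10.043011 / 3.4641016
u_res = 2.8992

2.8992


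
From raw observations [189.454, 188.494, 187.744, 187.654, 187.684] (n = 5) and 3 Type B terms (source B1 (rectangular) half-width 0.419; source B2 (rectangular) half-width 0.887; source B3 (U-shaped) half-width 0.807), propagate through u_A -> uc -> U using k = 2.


mean = (189.454 + 188.494 + 187.744 + 187.654 + 187.684) / 5 = 188.206
s = sqrt(sum((x - mean)^2)/(n-1)) = 0.77959605
u_A = s / sqrt(n) = 0.77959605 / sqrt(5) = 0.34864595
u_B1 = 0.419 / sqrt(3) = 0.24190976
u_B2 = 0.887 / sqrt(3) = 0.51210969
u_B3 = 0.807 / sqrt(2) = 0.57063517
uc = sqrt(0.34864595^2 + 0.24190976^2 + 0.51210969^2 + 0.57063517^2) = 0.87633051
U = k * uc = 2 * 0.87633051
U = 1.7527

1.7527


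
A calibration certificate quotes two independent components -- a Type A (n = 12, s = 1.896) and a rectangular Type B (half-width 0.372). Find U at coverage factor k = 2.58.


u_A = s / sqrt(n) = 1.896 / sqrt(12) = 0.54732806
u_B = half_width / sqrt(3) = 0.372 / sqrt(3) = 0.2147743
uc = sqrt(u_A^2 + u_B^2) = sqrt(0.54732806^2 + 0.2147743^2) = 0.58795919
U = k * uc = 2.58 * 0.58795919
U = 1.5169

1.5169


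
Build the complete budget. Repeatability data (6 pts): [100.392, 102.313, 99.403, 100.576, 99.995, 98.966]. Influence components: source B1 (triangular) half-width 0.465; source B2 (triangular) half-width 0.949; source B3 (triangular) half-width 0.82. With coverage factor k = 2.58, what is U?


mean = (100.392 + 102.313 + 99.403 + 100.576 + 99.995 + 98.966) / 6 = 100.2741667
s = sqrt(sum((x - mean)^2)/(n-1)) = 1.1670471
u_A = s / sqrt(n) = 1.1670471 / sqrt(6) = 0.47644498
u_B1 = 0.465 / sqrt(6) = 0.18983546
u_B2 = 0.949 / sqrt(6) = 0.38742763
u_B3 = 0.82 / sqrt(6) = 0.3347636
uc = sqrt(0.47644498^2 + 0.18983546^2 + 0.38742763^2 + 0.3347636^2) = 0.72470971
U = k * uc = 2.58 * 0.72470971
U = 1.8698

1.8698


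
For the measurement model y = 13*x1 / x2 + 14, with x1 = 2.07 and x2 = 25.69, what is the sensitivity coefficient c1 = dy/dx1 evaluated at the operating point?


y = 13*x1 / x2 + 14
dy/dx1 = 13/x2
Evaluate at x2 = 25.69: c1 = 13 / 25.69
c1 = 0.5060

0.5060


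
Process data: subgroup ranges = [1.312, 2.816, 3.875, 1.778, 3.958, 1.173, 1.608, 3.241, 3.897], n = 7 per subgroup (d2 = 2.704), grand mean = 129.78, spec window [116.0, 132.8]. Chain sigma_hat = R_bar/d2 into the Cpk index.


R_bar = (1.312 + 2.816 + 3.875 + 1.778 + 3.958 + 1.173 + 1.608 + 3.241 + 3.897) / 9 = 2.6286667
sigma = R_bar / d2 = 2.6286667 / 2.704 = 0.97214005
Cp = (USL - LSL)/(6*sigma) = (132.8 - 116.0)/(6*0.97214005) = 2.8802
Cpu = (132.8 - 129.78)/(3*0.97214005) = 1.0355
Cpl = (129.78 - 116.0)/(3*0.97214005) = 4.7250
Cpk = min(Cpu, Cpl) = 1.0355

1.0355
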